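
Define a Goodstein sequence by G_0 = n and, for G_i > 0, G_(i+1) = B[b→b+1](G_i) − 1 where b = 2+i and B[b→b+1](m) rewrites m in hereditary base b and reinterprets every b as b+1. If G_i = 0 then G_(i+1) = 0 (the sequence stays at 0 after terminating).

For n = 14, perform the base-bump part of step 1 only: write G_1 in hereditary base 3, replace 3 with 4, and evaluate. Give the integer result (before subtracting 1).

step 0: 14 = 2^(2 + 1) + 2^2 + 2; sub 3 for 2: 3^(3 + 1) + 3^3 + 3; = 111; G_1 = 111−1 = 110
step 1: 110 = 3^(3 + 1) + 3^3 + 2; sub 4 for 3: 4^(4 + 1) + 4^4 + 2; = 1282; G_2 = 1282−1 = 1281

1282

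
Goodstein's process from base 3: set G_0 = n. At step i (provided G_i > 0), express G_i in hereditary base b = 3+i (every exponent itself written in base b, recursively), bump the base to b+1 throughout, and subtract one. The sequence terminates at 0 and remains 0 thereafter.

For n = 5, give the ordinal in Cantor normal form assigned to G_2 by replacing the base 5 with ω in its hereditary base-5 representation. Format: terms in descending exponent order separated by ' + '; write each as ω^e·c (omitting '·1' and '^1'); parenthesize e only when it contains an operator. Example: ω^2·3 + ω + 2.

G_0 = 5. HB_3(5) = 3 + 2. Bump = 6. G_1 = 5.
G_1 = 5. HB_4(5) = 4 + 1. Bump = 6. G_2 = 5.

ω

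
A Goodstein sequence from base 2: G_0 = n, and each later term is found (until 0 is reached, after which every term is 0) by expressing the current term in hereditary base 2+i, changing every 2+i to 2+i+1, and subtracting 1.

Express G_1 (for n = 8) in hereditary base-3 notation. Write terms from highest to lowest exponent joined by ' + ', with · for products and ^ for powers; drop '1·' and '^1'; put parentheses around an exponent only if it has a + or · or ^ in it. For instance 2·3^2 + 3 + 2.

2·3^3 + 2·3^2 + 2·3 + 2

[0] 8 ≡ 2^(2 + 1) (base 2). Lift 3: 81. −1: 80.
[1] 80 ≡ 2·3^3 + 2·3^2 + 2·3 + 2 (base 3). Lift 4: 554. −1: 553.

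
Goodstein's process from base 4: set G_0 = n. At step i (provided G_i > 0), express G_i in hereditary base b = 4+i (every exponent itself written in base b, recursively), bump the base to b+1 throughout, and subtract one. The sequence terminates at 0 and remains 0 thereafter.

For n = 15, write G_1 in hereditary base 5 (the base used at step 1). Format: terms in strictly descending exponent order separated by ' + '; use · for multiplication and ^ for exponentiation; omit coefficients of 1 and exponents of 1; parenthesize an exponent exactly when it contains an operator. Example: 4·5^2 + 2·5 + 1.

3·5 + 2

15 —HB4→ 3·4 + 3 —bump→ 3·5 + 3 = 18 —(−1)→ 17
17 —HB5→ 3·5 + 2 —bump→ 3·6 + 2 = 20 —(−1)→ 19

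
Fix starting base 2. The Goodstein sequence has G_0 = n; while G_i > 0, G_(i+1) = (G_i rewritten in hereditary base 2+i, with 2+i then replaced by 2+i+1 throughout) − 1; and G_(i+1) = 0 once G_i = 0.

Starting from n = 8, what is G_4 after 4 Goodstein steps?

93395

(0) 8|_2 = 2^(2 + 1) ↦ 3^(3 + 1)|_3 = 81 ⇒ 80
(1) 80|_3 = 2·3^3 + 2·3^2 + 2·3 + 2 ↦ 2·4^4 + 2·4^2 + 2·4 + 2|_4 = 554 ⇒ 553
(2) 553|_4 = 2·4^4 + 2·4^2 + 2·4 + 1 ↦ 2·5^5 + 2·5^2 + 2·5 + 1|_5 = 6311 ⇒ 6310
(3) 6310|_5 = 2·5^5 + 2·5^2 + 2·5 ↦ 2·6^6 + 2·6^2 + 2·6|_6 = 93396 ⇒ 93395
(4) 93395|_6 = 2·6^6 + 2·6^2 + 6 + 5 ↦ 2·7^7 + 2·7^2 + 7 + 5|_7 = 1647196 ⇒ 1647195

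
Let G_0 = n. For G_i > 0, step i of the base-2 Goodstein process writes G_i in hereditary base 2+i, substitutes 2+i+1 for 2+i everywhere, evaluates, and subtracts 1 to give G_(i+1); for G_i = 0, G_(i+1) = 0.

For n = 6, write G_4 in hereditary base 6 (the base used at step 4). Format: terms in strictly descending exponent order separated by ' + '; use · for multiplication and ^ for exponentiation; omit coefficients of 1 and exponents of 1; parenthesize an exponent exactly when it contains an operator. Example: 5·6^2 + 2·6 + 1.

5·6^5 + 5·6^4 + 5·6^3 + 5·6^2 + 5·6 + 5

6 —HB2→ 2^2 + 2 —bump→ 3^3 + 3 = 30 —(−1)→ 29
29 —HB3→ 3^3 + 2 —bump→ 4^4 + 2 = 258 —(−1)→ 257
257 —HB4→ 4^4 + 1 —bump→ 5^5 + 1 = 3126 —(−1)→ 3125
3125 —HB5→ 5^5 —bump→ 6^6 = 46656 —(−1)→ 46655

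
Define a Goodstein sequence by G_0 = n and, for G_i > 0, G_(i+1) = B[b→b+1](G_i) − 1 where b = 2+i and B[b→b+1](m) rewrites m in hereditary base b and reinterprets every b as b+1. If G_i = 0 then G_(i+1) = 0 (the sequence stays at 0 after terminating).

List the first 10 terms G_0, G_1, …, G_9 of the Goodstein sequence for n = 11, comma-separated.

11, 84, 1027, 15627, 279937, 5764801, 134217727, 2749609302, 70077777775, 1997331745490

G_0 = 11. HB_2(11) = 2^(2 + 1) + 2 + 1. Bump = 85. G_1 = 84.
G_1 = 84. HB_3(84) = 3^(3 + 1) + 3. Bump = 1028. G_2 = 1027.
G_2 = 1027. HB_4(1027) = 4^(4 + 1) + 3. Bump = 15628. G_3 = 15627.
G_3 = 15627. HB_5(15627) = 5^(5 + 1) + 2. Bump = 279938. G_4 = 279937.
G_4 = 279937. HB_6(279937) = 6^(6 + 1) + 1. Bump = 5764802. G_5 = 5764801.
G_5 = 5764801. HB_7(5764801) = 7^(7 + 1). Bump = 134217728. G_6 = 134217727.
G_6 = 134217727. HB_8(134217727) = 7·8^8 + 7·8^7 + 7·8^6 + 7·8^5 + 7·8^4 + 7·8^3 + 7·8^2 + 7·8 + 7. Bump = 2749609303. G_7 = 2749609302.
G_7 = 2749609302. HB_9(2749609302) = 7·9^9 + 7·9^7 + 7·9^6 + 7·9^5 + 7·9^4 + 7·9^3 + 7·9^2 + 7·9 + 6. Bump = 70077777776. G_8 = 70077777775.
G_8 = 70077777775. HB_10(70077777775) = 7·10^10 + 7·10^7 + 7·10^6 + 7·10^5 + 7·10^4 + 7·10^3 + 7·10^2 + 7·10 + 5. Bump = 1997331745491. G_9 = 1997331745490.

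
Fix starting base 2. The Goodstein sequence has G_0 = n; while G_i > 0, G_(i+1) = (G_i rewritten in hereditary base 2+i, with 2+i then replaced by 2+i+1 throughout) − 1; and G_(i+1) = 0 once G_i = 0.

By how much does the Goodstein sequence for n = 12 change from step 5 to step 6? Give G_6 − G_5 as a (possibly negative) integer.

128452957

G_0=12  [base 2] 2^(2 + 1) + 2^2  →[2↦3]→  3^(3 + 1) + 3^3 = 108  −1 ⇒ G_1=107
G_1=107  [base 3] 3^(3 + 1) + 2·3^2 + 2·3 + 2  →[3↦4]→  4^(4 + 1) + 2·4^2 + 2·4 + 2 = 1066  −1 ⇒ G_2=1065
G_2=1065  [base 4] 4^(4 + 1) + 2·4^2 + 2·4 + 1  →[4↦5]→  5^(5 + 1) + 2·5^2 + 2·5 + 1 = 15686  −1 ⇒ G_3=15685
G_3=15685  [base 5] 5^(5 + 1) + 2·5^2 + 2·5  →[5↦6]→  6^(6 + 1) + 2·6^2 + 2·6 = 280020  −1 ⇒ G_4=280019
G_4=280019  [base 6] 6^(6 + 1) + 2·6^2 + 6 + 5  →[6↦7]→  7^(7 + 1) + 2·7^2 + 7 + 5 = 5764911  −1 ⇒ G_5=5764910
G_5=5764910  [base 7] 7^(7 + 1) + 2·7^2 + 7 + 4  →[7↦8]→  8^(8 + 1) + 2·8^2 + 8 + 4 = 134217868  −1 ⇒ G_6=134217867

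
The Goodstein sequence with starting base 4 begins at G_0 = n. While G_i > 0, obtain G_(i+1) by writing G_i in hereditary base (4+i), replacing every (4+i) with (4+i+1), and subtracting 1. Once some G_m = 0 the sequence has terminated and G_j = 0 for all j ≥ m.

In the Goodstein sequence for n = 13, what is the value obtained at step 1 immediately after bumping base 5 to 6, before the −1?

18

(0) 13|_4 = 3·4 + 1 ↦ 3·5 + 1|_5 = 16 ⇒ 15
(1) 15|_5 = 3·5 ↦ 3·6|_6 = 18 ⇒ 17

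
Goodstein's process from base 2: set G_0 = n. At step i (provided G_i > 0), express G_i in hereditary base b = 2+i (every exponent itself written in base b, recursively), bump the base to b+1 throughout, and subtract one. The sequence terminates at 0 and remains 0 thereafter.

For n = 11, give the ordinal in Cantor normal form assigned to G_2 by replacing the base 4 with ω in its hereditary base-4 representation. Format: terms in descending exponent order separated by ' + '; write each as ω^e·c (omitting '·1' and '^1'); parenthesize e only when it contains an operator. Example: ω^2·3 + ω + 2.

ω^(ω + 1) + 3

G_0=11  [base 2] 2^(2 + 1) + 2 + 1  →[2↦3]→  3^(3 + 1) + 3 + 1 = 85  −1 ⇒ G_1=84
G_1=84  [base 3] 3^(3 + 1) + 3  →[3↦4]→  4^(4 + 1) + 4 = 1028  −1 ⇒ G_2=1027
G_2=1027  [base 4] 4^(4 + 1) + 3  →[4↦5]→  5^(5 + 1) + 3 = 15628  −1 ⇒ G_3=15627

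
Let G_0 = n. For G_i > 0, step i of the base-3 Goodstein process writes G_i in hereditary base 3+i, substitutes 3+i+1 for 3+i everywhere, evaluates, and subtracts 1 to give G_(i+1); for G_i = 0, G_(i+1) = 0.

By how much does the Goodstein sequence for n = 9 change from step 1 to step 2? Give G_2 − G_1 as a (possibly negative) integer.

2

base 3: 9 = 3^2; at 4: 4^2 = 16; next = 15
base 4: 15 = 3·4 + 3; at 5: 3·5 + 3 = 18; next = 17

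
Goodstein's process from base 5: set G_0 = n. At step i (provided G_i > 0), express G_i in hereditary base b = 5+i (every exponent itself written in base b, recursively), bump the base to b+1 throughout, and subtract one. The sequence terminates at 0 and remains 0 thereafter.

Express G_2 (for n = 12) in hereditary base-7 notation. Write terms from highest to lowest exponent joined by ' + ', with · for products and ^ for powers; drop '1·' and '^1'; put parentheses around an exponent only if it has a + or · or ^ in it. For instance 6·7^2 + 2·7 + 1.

2·7

12 —HB5→ 2·5 + 2 —bump→ 2·6 + 2 = 14 —(−1)→ 13
13 —HB6→ 2·6 + 1 —bump→ 2·7 + 1 = 15 —(−1)→ 14
14 —HB7→ 2·7 —bump→ 2·8 = 16 —(−1)→ 15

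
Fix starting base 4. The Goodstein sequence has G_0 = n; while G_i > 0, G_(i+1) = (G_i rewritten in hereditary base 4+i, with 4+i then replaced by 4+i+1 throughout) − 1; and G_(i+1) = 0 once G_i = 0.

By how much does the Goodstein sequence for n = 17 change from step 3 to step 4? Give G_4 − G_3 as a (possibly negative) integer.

17 —HB4→ 4^2 + 1 —bump→ 5^2 + 1 = 26 —(−1)→ 25
25 —HB5→ 5^2 —bump→ 6^2 = 36 —(−1)→ 35
35 —HB6→ 5·6 + 5 —bump→ 5·7 + 5 = 40 —(−1)→ 39
39 —HB7→ 5·7 + 4 —bump→ 5·8 + 4 = 44 —(−1)→ 43

4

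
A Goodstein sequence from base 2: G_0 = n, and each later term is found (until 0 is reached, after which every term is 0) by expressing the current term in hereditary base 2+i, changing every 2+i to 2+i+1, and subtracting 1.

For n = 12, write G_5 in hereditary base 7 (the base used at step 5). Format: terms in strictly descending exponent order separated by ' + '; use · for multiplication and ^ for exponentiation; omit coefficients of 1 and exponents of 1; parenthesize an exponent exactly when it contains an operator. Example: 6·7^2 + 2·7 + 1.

12 —HB2→ 2^(2 + 1) + 2^2 —bump→ 3^(3 + 1) + 3^3 = 108 —(−1)→ 107
107 —HB3→ 3^(3 + 1) + 2·3^2 + 2·3 + 2 —bump→ 4^(4 + 1) + 2·4^2 + 2·4 + 2 = 1066 —(−1)→ 1065
1065 —HB4→ 4^(4 + 1) + 2·4^2 + 2·4 + 1 —bump→ 5^(5 + 1) + 2·5^2 + 2·5 + 1 = 15686 —(−1)→ 15685
15685 —HB5→ 5^(5 + 1) + 2·5^2 + 2·5 —bump→ 6^(6 + 1) + 2·6^2 + 2·6 = 280020 —(−1)→ 280019
280019 —HB6→ 6^(6 + 1) + 2·6^2 + 6 + 5 —bump→ 7^(7 + 1) + 2·7^2 + 7 + 5 = 5764911 —(−1)→ 5764910

7^(7 + 1) + 2·7^2 + 7 + 4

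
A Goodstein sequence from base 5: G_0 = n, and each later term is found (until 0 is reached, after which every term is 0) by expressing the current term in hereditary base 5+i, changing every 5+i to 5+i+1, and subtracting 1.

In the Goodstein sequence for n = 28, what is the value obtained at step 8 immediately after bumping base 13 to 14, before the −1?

[0] 28 ≡ 5^2 + 3 (base 5). Lift 6: 39. −1: 38.
[1] 38 ≡ 6^2 + 2 (base 6). Lift 7: 51. −1: 50.
[2] 50 ≡ 7^2 + 1 (base 7). Lift 8: 65. −1: 64.
[3] 64 ≡ 8^2 (base 8). Lift 9: 81. −1: 80.
[4] 80 ≡ 8·9 + 8 (base 9). Lift 10: 88. −1: 87.
[5] 87 ≡ 8·10 + 7 (base 10). Lift 11: 95. −1: 94.
[6] 94 ≡ 8·11 + 6 (base 11). Lift 12: 102. −1: 101.
[7] 101 ≡ 8·12 + 5 (base 12). Lift 13: 109. −1: 108.
[8] 108 ≡ 8·13 + 4 (base 13). Lift 14: 116. −1: 115.

116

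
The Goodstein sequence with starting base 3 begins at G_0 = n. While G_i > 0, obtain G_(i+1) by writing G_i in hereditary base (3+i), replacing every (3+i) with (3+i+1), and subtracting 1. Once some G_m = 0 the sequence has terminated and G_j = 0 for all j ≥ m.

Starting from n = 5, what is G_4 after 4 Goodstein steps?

4

base 3: 5 = 3 + 2; at 4: 4 + 2 = 6; next = 5
base 4: 5 = 4 + 1; at 5: 5 + 1 = 6; next = 5
base 5: 5 = 5; at 6: 6 = 6; next = 5
base 6: 5 = 5; at 7: 5 = 5; next = 4
base 7: 4 = 4; at 8: 4 = 4; next = 3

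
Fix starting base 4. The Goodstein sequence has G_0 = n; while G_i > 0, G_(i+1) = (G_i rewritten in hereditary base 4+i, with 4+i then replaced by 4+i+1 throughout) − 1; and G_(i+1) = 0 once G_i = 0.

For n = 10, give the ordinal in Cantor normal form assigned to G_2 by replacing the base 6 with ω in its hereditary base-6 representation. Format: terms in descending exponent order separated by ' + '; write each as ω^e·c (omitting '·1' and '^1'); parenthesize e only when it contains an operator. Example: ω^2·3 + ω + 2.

i=0: 10 = 2·4 + 2 (b=4); 4→5: 2·5 + 2 = 12; 12−1 = 11
i=1: 11 = 2·5 + 1 (b=5); 5→6: 2·6 + 1 = 13; 13−1 = 12
i=2: 12 = 2·6 (b=6); 6→7: 2·7 = 14; 14−1 = 13

ω·2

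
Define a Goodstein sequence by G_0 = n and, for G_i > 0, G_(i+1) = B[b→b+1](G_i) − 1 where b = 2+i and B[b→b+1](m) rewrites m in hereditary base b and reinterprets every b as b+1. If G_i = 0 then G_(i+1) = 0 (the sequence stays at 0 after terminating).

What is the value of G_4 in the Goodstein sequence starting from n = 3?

1

i=0: 3 = 2 + 1 (b=2); 2→3: 3 + 1 = 4; 4−1 = 3
i=1: 3 = 3 (b=3); 3→4: 4 = 4; 4−1 = 3
i=2: 3 = 3 (b=4); 4→5: 3 = 3; 3−1 = 2
i=3: 2 = 2 (b=5); 5→6: 2 = 2; 2−1 = 1
i=4: 1 = 1 (b=6); 6→7: 1 = 1; 1−1 = 0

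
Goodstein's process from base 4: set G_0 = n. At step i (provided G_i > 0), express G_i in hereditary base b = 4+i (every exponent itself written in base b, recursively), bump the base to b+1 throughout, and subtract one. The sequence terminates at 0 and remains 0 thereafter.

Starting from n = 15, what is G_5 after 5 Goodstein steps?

24

G_0 = 15. HB_4(15) = 3·4 + 3. Bump = 18. G_1 = 17.
G_1 = 17. HB_5(17) = 3·5 + 2. Bump = 20. G_2 = 19.
G_2 = 19. HB_6(19) = 3·6 + 1. Bump = 22. G_3 = 21.
G_3 = 21. HB_7(21) = 3·7. Bump = 24. G_4 = 23.
G_4 = 23. HB_8(23) = 2·8 + 7. Bump = 25. G_5 = 24.
G_5 = 24. HB_9(24) = 2·9 + 6. Bump = 26. G_6 = 25.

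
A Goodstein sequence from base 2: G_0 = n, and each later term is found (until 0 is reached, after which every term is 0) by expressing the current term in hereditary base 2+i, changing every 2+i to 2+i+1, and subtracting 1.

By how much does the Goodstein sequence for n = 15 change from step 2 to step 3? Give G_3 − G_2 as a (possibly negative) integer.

[0] 15 ≡ 2^(2 + 1) + 2^2 + 2 + 1 (base 2). Lift 3: 112. −1: 111.
[1] 111 ≡ 3^(3 + 1) + 3^3 + 3 (base 3). Lift 4: 1284. −1: 1283.
[2] 1283 ≡ 4^(4 + 1) + 4^4 + 3 (base 4). Lift 5: 18753. −1: 18752.

17469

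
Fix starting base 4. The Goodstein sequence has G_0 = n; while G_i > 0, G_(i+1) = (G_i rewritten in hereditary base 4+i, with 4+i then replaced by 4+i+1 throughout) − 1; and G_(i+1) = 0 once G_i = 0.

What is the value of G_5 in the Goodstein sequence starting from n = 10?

13

G_0=10  [base 4] 2·4 + 2  →[4↦5]→  2·5 + 2 = 12  −1 ⇒ G_1=11
G_1=11  [base 5] 2·5 + 1  →[5↦6]→  2·6 + 1 = 13  −1 ⇒ G_2=12
G_2=12  [base 6] 2·6  →[6↦7]→  2·7 = 14  −1 ⇒ G_3=13
G_3=13  [base 7] 7 + 6  →[7↦8]→  8 + 6 = 14  −1 ⇒ G_4=13
G_4=13  [base 8] 8 + 5  →[8↦9]→  9 + 5 = 14  −1 ⇒ G_5=13
G_5=13  [base 9] 9 + 4  →[9↦10]→  10 + 4 = 14  −1 ⇒ G_6=13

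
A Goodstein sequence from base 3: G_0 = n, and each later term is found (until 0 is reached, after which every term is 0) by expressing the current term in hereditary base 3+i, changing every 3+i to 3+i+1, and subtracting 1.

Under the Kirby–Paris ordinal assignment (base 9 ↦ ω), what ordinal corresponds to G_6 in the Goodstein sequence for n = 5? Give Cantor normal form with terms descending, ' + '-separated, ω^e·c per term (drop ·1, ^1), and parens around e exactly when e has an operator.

base 3: 5 = 3 + 2; at 4: 4 + 2 = 6; next = 5
base 4: 5 = 4 + 1; at 5: 5 + 1 = 6; next = 5
base 5: 5 = 5; at 6: 6 = 6; next = 5
base 6: 5 = 5; at 7: 5 = 5; next = 4
base 7: 4 = 4; at 8: 4 = 4; next = 3
base 8: 3 = 3; at 9: 3 = 3; next = 2
base 9: 2 = 2; at 10: 2 = 2; next = 1

2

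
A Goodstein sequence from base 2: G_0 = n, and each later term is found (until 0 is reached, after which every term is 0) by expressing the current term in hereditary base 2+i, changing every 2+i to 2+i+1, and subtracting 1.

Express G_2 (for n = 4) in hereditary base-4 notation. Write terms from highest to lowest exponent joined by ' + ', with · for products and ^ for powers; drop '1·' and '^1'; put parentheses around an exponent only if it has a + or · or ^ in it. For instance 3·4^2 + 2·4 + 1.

4 —HB2→ 2^2 —bump→ 3^3 = 27 —(−1)→ 26
26 —HB3→ 2·3^2 + 2·3 + 2 —bump→ 2·4^2 + 2·4 + 2 = 42 —(−1)→ 41
41 —HB4→ 2·4^2 + 2·4 + 1 —bump→ 2·5^2 + 2·5 + 1 = 61 —(−1)→ 60

2·4^2 + 2·4 + 1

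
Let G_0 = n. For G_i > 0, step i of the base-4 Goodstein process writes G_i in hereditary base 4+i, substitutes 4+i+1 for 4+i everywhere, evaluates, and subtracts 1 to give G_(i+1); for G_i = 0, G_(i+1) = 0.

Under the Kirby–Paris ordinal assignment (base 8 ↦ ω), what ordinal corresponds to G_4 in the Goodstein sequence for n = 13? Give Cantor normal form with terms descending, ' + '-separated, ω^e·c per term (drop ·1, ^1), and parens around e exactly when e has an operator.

ω·2 + 3

i=0: 13 = 3·4 + 1 (b=4); 4→5: 3·5 + 1 = 16; 16−1 = 15
i=1: 15 = 3·5 (b=5); 5→6: 3·6 = 18; 18−1 = 17
i=2: 17 = 2·6 + 5 (b=6); 6→7: 2·7 + 5 = 19; 19−1 = 18
i=3: 18 = 2·7 + 4 (b=7); 7→8: 2·8 + 4 = 20; 20−1 = 19
i=4: 19 = 2·8 + 3 (b=8); 8→9: 2·9 + 3 = 21; 21−1 = 20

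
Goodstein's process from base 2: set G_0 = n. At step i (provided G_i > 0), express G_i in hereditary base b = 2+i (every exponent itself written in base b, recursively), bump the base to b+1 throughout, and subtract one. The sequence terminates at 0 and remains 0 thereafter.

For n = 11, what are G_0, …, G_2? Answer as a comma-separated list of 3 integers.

11, 84, 1027

G_0=11  [base 2] 2^(2 + 1) + 2 + 1  →[2↦3]→  3^(3 + 1) + 3 + 1 = 85  −1 ⇒ G_1=84
G_1=84  [base 3] 3^(3 + 1) + 3  →[3↦4]→  4^(4 + 1) + 4 = 1028  −1 ⇒ G_2=1027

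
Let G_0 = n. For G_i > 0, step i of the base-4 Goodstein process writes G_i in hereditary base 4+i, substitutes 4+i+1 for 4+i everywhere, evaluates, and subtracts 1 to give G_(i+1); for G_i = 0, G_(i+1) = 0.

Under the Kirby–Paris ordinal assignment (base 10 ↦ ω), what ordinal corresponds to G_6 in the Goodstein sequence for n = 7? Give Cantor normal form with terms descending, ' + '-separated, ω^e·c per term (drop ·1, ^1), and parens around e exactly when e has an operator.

(0) 7|_4 = 4 + 3 ↦ 5 + 3|_5 = 8 ⇒ 7
(1) 7|_5 = 5 + 2 ↦ 6 + 2|_6 = 8 ⇒ 7
(2) 7|_6 = 6 + 1 ↦ 7 + 1|_7 = 8 ⇒ 7
(3) 7|_7 = 7 ↦ 8|_8 = 8 ⇒ 7
(4) 7|_8 = 7 ↦ 7|_9 = 7 ⇒ 6
(5) 6|_9 = 6 ↦ 6|_10 = 6 ⇒ 5
(6) 5|_10 = 5 ↦ 5|_11 = 5 ⇒ 4

5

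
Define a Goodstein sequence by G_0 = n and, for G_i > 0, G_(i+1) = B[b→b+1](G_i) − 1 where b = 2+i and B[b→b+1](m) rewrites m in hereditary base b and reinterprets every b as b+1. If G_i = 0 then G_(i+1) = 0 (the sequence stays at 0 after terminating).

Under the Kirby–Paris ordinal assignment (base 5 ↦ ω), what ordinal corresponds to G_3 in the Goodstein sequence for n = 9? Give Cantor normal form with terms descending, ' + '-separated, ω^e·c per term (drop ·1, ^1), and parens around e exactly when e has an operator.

ω^ω·3 + ω^3·3 + ω^2·3 + ω·3 + 2

(0) 9|_2 = 2^(2 + 1) + 1 ↦ 3^(3 + 1) + 1|_3 = 82 ⇒ 81
(1) 81|_3 = 3^(3 + 1) ↦ 4^(4 + 1)|_4 = 1024 ⇒ 1023
(2) 1023|_4 = 3·4^4 + 3·4^3 + 3·4^2 + 3·4 + 3 ↦ 3·5^5 + 3·5^3 + 3·5^2 + 3·5 + 3|_5 = 9843 ⇒ 9842
(3) 9842|_5 = 3·5^5 + 3·5^3 + 3·5^2 + 3·5 + 2 ↦ 3·6^6 + 3·6^3 + 3·6^2 + 3·6 + 2|_6 = 140744 ⇒ 140743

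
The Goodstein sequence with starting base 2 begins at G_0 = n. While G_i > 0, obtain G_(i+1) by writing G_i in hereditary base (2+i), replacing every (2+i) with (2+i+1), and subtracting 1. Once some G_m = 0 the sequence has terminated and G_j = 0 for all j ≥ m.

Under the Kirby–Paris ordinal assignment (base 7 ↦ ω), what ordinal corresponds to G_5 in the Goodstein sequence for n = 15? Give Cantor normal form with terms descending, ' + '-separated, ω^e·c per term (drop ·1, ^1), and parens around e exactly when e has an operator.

15 —HB2→ 2^(2 + 1) + 2^2 + 2 + 1 —bump→ 3^(3 + 1) + 3^3 + 3 + 1 = 112 —(−1)→ 111
111 —HB3→ 3^(3 + 1) + 3^3 + 3 —bump→ 4^(4 + 1) + 4^4 + 4 = 1284 —(−1)→ 1283
1283 —HB4→ 4^(4 + 1) + 4^4 + 3 —bump→ 5^(5 + 1) + 5^5 + 3 = 18753 —(−1)→ 18752
18752 —HB5→ 5^(5 + 1) + 5^5 + 2 —bump→ 6^(6 + 1) + 6^6 + 2 = 326594 —(−1)→ 326593
326593 —HB6→ 6^(6 + 1) + 6^6 + 1 —bump→ 7^(7 + 1) + 7^7 + 1 = 6588345 —(−1)→ 6588344
6588344 —HB7→ 7^(7 + 1) + 7^7 —bump→ 8^(8 + 1) + 8^8 = 150994944 —(−1)→ 150994943

ω^(ω + 1) + ω^ω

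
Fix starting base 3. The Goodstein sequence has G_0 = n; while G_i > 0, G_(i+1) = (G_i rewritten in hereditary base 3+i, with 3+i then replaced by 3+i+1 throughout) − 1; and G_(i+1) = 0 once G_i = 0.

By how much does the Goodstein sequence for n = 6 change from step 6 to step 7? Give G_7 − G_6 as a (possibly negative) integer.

-1

base 3: 6 = 2·3; at 4: 2·4 = 8; next = 7
base 4: 7 = 4 + 3; at 5: 5 + 3 = 8; next = 7
base 5: 7 = 5 + 2; at 6: 6 + 2 = 8; next = 7
base 6: 7 = 6 + 1; at 7: 7 + 1 = 8; next = 7
base 7: 7 = 7; at 8: 8 = 8; next = 7
base 8: 7 = 7; at 9: 7 = 7; next = 6
base 9: 6 = 6; at 10: 6 = 6; next = 5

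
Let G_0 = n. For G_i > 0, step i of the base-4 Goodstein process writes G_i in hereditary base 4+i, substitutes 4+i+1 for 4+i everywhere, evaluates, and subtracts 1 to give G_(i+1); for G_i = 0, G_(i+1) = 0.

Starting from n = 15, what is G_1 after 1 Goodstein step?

(0) 15|_4 = 3·4 + 3 ↦ 3·5 + 3|_5 = 18 ⇒ 17
(1) 17|_5 = 3·5 + 2 ↦ 3·6 + 2|_6 = 20 ⇒ 19

17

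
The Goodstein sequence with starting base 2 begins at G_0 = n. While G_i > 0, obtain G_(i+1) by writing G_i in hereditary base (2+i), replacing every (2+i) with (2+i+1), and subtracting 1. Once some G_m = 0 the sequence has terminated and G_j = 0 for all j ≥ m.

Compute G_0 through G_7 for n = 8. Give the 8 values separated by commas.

8, 80, 553, 6310, 93395, 1647195, 33554571, 774841151

(0) 8|_2 = 2^(2 + 1) ↦ 3^(3 + 1)|_3 = 81 ⇒ 80
(1) 80|_3 = 2·3^3 + 2·3^2 + 2·3 + 2 ↦ 2·4^4 + 2·4^2 + 2·4 + 2|_4 = 554 ⇒ 553
(2) 553|_4 = 2·4^4 + 2·4^2 + 2·4 + 1 ↦ 2·5^5 + 2·5^2 + 2·5 + 1|_5 = 6311 ⇒ 6310
(3) 6310|_5 = 2·5^5 + 2·5^2 + 2·5 ↦ 2·6^6 + 2·6^2 + 2·6|_6 = 93396 ⇒ 93395
(4) 93395|_6 = 2·6^6 + 2·6^2 + 6 + 5 ↦ 2·7^7 + 2·7^2 + 7 + 5|_7 = 1647196 ⇒ 1647195
(5) 1647195|_7 = 2·7^7 + 2·7^2 + 7 + 4 ↦ 2·8^8 + 2·8^2 + 8 + 4|_8 = 33554572 ⇒ 33554571
(6) 33554571|_8 = 2·8^8 + 2·8^2 + 8 + 3 ↦ 2·9^9 + 2·9^2 + 9 + 3|_9 = 774841152 ⇒ 774841151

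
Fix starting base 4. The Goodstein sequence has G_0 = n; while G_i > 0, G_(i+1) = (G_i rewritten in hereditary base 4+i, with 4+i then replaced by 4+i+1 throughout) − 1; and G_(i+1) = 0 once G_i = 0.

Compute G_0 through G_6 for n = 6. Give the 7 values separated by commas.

i=0: 6 = 4 + 2 (b=4); 4→5: 5 + 2 = 7; 7−1 = 6
i=1: 6 = 5 + 1 (b=5); 5→6: 6 + 1 = 7; 7−1 = 6
i=2: 6 = 6 (b=6); 6→7: 7 = 7; 7−1 = 6
i=3: 6 = 6 (b=7); 7→8: 6 = 6; 6−1 = 5
i=4: 5 = 5 (b=8); 8→9: 5 = 5; 5−1 = 4
i=5: 4 = 4 (b=9); 9→10: 4 = 4; 4−1 = 3

6, 6, 6, 6, 5, 4, 3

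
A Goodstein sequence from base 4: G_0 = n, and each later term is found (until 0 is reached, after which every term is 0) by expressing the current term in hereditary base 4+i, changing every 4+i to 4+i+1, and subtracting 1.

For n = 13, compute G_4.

step 0: 13 = 3·4 + 1; sub 5 for 4: 3·5 + 1; = 16; G_1 = 16−1 = 15
step 1: 15 = 3·5; sub 6 for 5: 3·6; = 18; G_2 = 18−1 = 17
step 2: 17 = 2·6 + 5; sub 7 for 6: 2·7 + 5; = 19; G_3 = 19−1 = 18
step 3: 18 = 2·7 + 4; sub 8 for 7: 2·8 + 4; = 20; G_4 = 20−1 = 19
step 4: 19 = 2·8 + 3; sub 9 for 8: 2·9 + 3; = 21; G_5 = 21−1 = 20

19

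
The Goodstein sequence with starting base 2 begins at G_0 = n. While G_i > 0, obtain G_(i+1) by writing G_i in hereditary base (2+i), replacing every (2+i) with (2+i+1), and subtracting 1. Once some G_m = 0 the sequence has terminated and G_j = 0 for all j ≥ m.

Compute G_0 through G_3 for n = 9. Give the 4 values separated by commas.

[0] 9 ≡ 2^(2 + 1) + 1 (base 2). Lift 3: 82. −1: 81.
[1] 81 ≡ 3^(3 + 1) (base 3). Lift 4: 1024. −1: 1023.
[2] 1023 ≡ 3·4^4 + 3·4^3 + 3·4^2 + 3·4 + 3 (base 4). Lift 5: 9843. −1: 9842.

9, 81, 1023, 9842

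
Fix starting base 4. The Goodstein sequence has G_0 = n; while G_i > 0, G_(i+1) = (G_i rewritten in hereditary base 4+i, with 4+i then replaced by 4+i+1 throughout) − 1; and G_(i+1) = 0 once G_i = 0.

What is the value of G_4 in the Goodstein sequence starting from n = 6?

6 —HB4→ 4 + 2 —bump→ 5 + 2 = 7 —(−1)→ 6
6 —HB5→ 5 + 1 —bump→ 6 + 1 = 7 —(−1)→ 6
6 —HB6→ 6 —bump→ 7 = 7 —(−1)→ 6
6 —HB7→ 6 —bump→ 6 = 6 —(−1)→ 5
5 —HB8→ 5 —bump→ 5 = 5 —(−1)→ 4

5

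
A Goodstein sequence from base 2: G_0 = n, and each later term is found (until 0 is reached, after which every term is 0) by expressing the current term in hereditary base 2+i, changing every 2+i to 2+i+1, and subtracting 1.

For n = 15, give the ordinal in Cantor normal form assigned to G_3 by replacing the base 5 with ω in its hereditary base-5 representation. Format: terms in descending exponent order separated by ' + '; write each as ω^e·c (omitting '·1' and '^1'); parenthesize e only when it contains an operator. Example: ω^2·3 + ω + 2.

ω^(ω + 1) + ω^ω + 2

15 —HB2→ 2^(2 + 1) + 2^2 + 2 + 1 —bump→ 3^(3 + 1) + 3^3 + 3 + 1 = 112 —(−1)→ 111
111 —HB3→ 3^(3 + 1) + 3^3 + 3 —bump→ 4^(4 + 1) + 4^4 + 4 = 1284 —(−1)→ 1283
1283 —HB4→ 4^(4 + 1) + 4^4 + 3 —bump→ 5^(5 + 1) + 5^5 + 3 = 18753 —(−1)→ 18752
18752 —HB5→ 5^(5 + 1) + 5^5 + 2 —bump→ 6^(6 + 1) + 6^6 + 2 = 326594 —(−1)→ 326593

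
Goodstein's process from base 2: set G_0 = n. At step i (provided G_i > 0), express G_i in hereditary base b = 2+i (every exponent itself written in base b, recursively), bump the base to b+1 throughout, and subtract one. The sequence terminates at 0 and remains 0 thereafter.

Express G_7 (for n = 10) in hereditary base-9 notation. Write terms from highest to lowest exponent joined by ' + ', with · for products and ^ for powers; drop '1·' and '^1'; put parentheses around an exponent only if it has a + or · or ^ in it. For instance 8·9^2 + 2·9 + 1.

5·9^9 + 5·9^5 + 5·9^4 + 5·9^3 + 5·9^2 + 5·9 + 2

base 2: 10 = 2^(2 + 1) + 2; at 3: 3^(3 + 1) + 3 = 84; next = 83
base 3: 83 = 3^(3 + 1) + 2; at 4: 4^(4 + 1) + 2 = 1026; next = 1025
base 4: 1025 = 4^(4 + 1) + 1; at 5: 5^(5 + 1) + 1 = 15626; next = 15625
base 5: 15625 = 5^(5 + 1); at 6: 6^(6 + 1) = 279936; next = 279935
base 6: 279935 = 5·6^6 + 5·6^5 + 5·6^4 + 5·6^3 + 5·6^2 + 5·6 + 5; at 7: 5·7^7 + 5·7^5 + 5·7^4 + 5·7^3 + 5·7^2 + 5·7 + 5 = 4215755; next = 4215754
base 7: 4215754 = 5·7^7 + 5·7^5 + 5·7^4 + 5·7^3 + 5·7^2 + 5·7 + 4; at 8: 5·8^8 + 5·8^5 + 5·8^4 + 5·8^3 + 5·8^2 + 5·8 + 4 = 84073324; next = 84073323
base 8: 84073323 = 5·8^8 + 5·8^5 + 5·8^4 + 5·8^3 + 5·8^2 + 5·8 + 3; at 9: 5·9^9 + 5·9^5 + 5·9^4 + 5·9^3 + 5·9^2 + 5·9 + 3 = 1937434593; next = 1937434592
base 9: 1937434592 = 5·9^9 + 5·9^5 + 5·9^4 + 5·9^3 + 5·9^2 + 5·9 + 2; at 10: 5·10^10 + 5·10^5 + 5·10^4 + 5·10^3 + 5·10^2 + 5·10 + 2 = 50000555552; next = 50000555551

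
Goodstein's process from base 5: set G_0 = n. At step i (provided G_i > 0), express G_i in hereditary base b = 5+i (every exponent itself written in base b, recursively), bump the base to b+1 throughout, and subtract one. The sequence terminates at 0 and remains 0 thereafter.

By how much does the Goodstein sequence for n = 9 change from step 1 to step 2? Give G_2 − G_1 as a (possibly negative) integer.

[0] 9 ≡ 5 + 4 (base 5). Lift 6: 10. −1: 9.
[1] 9 ≡ 6 + 3 (base 6). Lift 7: 10. −1: 9.

0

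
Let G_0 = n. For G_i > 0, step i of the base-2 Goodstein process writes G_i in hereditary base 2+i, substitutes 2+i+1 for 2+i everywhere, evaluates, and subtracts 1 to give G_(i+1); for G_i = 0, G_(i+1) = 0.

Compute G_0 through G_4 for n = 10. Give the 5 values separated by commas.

10 —HB2→ 2^(2 + 1) + 2 —bump→ 3^(3 + 1) + 3 = 84 —(−1)→ 83
83 —HB3→ 3^(3 + 1) + 2 —bump→ 4^(4 + 1) + 2 = 1026 —(−1)→ 1025
1025 —HB4→ 4^(4 + 1) + 1 —bump→ 5^(5 + 1) + 1 = 15626 —(−1)→ 15625
15625 —HB5→ 5^(5 + 1) —bump→ 6^(6 + 1) = 279936 —(−1)→ 279935

10, 83, 1025, 15625, 279935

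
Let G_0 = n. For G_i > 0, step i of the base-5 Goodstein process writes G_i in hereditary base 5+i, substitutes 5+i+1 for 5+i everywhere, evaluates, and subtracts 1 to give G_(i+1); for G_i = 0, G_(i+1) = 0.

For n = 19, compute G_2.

23

step 0: 19 = 3·5 + 4; sub 6 for 5: 3·6 + 4; = 22; G_1 = 22−1 = 21
step 1: 21 = 3·6 + 3; sub 7 for 6: 3·7 + 3; = 24; G_2 = 24−1 = 23
step 2: 23 = 3·7 + 2; sub 8 for 7: 3·8 + 2; = 26; G_3 = 26−1 = 25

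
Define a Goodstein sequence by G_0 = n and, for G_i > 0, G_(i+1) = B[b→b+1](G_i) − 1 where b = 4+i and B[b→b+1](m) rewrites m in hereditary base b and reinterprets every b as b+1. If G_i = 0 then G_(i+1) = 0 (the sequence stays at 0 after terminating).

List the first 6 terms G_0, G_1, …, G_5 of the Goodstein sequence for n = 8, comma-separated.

8, 9, 9, 9, 9, 9

G_0=8  [base 4] 2·4  →[4↦5]→  2·5 = 10  −1 ⇒ G_1=9
G_1=9  [base 5] 5 + 4  →[5↦6]→  6 + 4 = 10  −1 ⇒ G_2=9
G_2=9  [base 6] 6 + 3  →[6↦7]→  7 + 3 = 10  −1 ⇒ G_3=9
G_3=9  [base 7] 7 + 2  →[7↦8]→  8 + 2 = 10  −1 ⇒ G_4=9
G_4=9  [base 8] 8 + 1  →[8↦9]→  9 + 1 = 10  −1 ⇒ G_5=9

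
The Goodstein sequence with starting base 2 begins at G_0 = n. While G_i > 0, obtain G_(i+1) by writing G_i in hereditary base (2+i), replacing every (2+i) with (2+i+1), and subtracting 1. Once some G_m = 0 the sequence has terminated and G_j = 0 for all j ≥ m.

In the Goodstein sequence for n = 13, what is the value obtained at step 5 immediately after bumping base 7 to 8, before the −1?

134219480

i=0: 13 = 2^(2 + 1) + 2^2 + 1 (b=2); 2→3: 3^(3 + 1) + 3^3 + 1 = 109; 109−1 = 108
i=1: 108 = 3^(3 + 1) + 3^3 (b=3); 3→4: 4^(4 + 1) + 4^4 = 1280; 1280−1 = 1279
i=2: 1279 = 4^(4 + 1) + 3·4^3 + 3·4^2 + 3·4 + 3 (b=4); 4→5: 5^(5 + 1) + 3·5^3 + 3·5^2 + 3·5 + 3 = 16093; 16093−1 = 16092
i=3: 16092 = 5^(5 + 1) + 3·5^3 + 3·5^2 + 3·5 + 2 (b=5); 5→6: 6^(6 + 1) + 3·6^3 + 3·6^2 + 3·6 + 2 = 280712; 280712−1 = 280711
i=4: 280711 = 6^(6 + 1) + 3·6^3 + 3·6^2 + 3·6 + 1 (b=6); 6→7: 7^(7 + 1) + 3·7^3 + 3·7^2 + 3·7 + 1 = 5765999; 5765999−1 = 5765998
i=5: 5765998 = 7^(7 + 1) + 3·7^3 + 3·7^2 + 3·7 (b=7); 7→8: 8^(8 + 1) + 3·8^3 + 3·8^2 + 3·8 = 134219480; 134219480−1 = 134219479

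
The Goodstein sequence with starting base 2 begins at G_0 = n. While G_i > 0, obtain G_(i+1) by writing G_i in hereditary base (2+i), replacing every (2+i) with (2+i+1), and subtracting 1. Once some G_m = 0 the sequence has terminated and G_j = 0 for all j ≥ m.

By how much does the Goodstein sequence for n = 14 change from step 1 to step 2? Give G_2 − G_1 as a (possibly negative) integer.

1171

step 0: 14 = 2^(2 + 1) + 2^2 + 2; sub 3 for 2: 3^(3 + 1) + 3^3 + 3; = 111; G_1 = 111−1 = 110
step 1: 110 = 3^(3 + 1) + 3^3 + 2; sub 4 for 3: 4^(4 + 1) + 4^4 + 2; = 1282; G_2 = 1282−1 = 1281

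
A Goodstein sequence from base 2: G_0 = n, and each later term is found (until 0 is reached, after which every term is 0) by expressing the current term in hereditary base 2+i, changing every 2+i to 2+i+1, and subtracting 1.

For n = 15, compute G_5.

6588344

15 —HB2→ 2^(2 + 1) + 2^2 + 2 + 1 —bump→ 3^(3 + 1) + 3^3 + 3 + 1 = 112 —(−1)→ 111
111 —HB3→ 3^(3 + 1) + 3^3 + 3 —bump→ 4^(4 + 1) + 4^4 + 4 = 1284 —(−1)→ 1283
1283 —HB4→ 4^(4 + 1) + 4^4 + 3 —bump→ 5^(5 + 1) + 5^5 + 3 = 18753 —(−1)→ 18752
18752 —HB5→ 5^(5 + 1) + 5^5 + 2 —bump→ 6^(6 + 1) + 6^6 + 2 = 326594 —(−1)→ 326593
326593 —HB6→ 6^(6 + 1) + 6^6 + 1 —bump→ 7^(7 + 1) + 7^7 + 1 = 6588345 —(−1)→ 6588344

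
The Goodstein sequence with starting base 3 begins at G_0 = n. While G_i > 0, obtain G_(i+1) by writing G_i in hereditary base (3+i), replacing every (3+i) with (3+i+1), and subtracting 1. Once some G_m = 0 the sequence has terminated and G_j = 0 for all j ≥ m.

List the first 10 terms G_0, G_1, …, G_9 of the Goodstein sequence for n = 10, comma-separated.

base 3: 10 = 3^2 + 1; at 4: 4^2 + 1 = 17; next = 16
base 4: 16 = 4^2; at 5: 5^2 = 25; next = 24
base 5: 24 = 4·5 + 4; at 6: 4·6 + 4 = 28; next = 27
base 6: 27 = 4·6 + 3; at 7: 4·7 + 3 = 31; next = 30
base 7: 30 = 4·7 + 2; at 8: 4·8 + 2 = 34; next = 33
base 8: 33 = 4·8 + 1; at 9: 4·9 + 1 = 37; next = 36
base 9: 36 = 4·9; at 10: 4·10 = 40; next = 39
base 10: 39 = 3·10 + 9; at 11: 3·11 + 9 = 42; next = 41
base 11: 41 = 3·11 + 8; at 12: 3·12 + 8 = 44; next = 43

10, 16, 24, 27, 30, 33, 36, 39, 41, 43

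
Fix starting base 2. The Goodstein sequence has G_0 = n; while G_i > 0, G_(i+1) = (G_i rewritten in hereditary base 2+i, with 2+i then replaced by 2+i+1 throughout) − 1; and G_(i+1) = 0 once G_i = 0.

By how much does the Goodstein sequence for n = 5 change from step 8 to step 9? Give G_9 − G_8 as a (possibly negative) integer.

1057

(0) 5|_2 = 2^2 + 1 ↦ 3^3 + 1|_3 = 28 ⇒ 27
(1) 27|_3 = 3^3 ↦ 4^4|_4 = 256 ⇒ 255
(2) 255|_4 = 3·4^3 + 3·4^2 + 3·4 + 3 ↦ 3·5^3 + 3·5^2 + 3·5 + 3|_5 = 468 ⇒ 467
(3) 467|_5 = 3·5^3 + 3·5^2 + 3·5 + 2 ↦ 3·6^3 + 3·6^2 + 3·6 + 2|_6 = 776 ⇒ 775
(4) 775|_6 = 3·6^3 + 3·6^2 + 3·6 + 1 ↦ 3·7^3 + 3·7^2 + 3·7 + 1|_7 = 1198 ⇒ 1197
(5) 1197|_7 = 3·7^3 + 3·7^2 + 3·7 ↦ 3·8^3 + 3·8^2 + 3·8|_8 = 1752 ⇒ 1751
(6) 1751|_8 = 3·8^3 + 3·8^2 + 2·8 + 7 ↦ 3·9^3 + 3·9^2 + 2·9 + 7|_9 = 2455 ⇒ 2454
(7) 2454|_9 = 3·9^3 + 3·9^2 + 2·9 + 6 ↦ 3·10^3 + 3·10^2 + 2·10 + 6|_10 = 3326 ⇒ 3325
(8) 3325|_10 = 3·10^3 + 3·10^2 + 2·10 + 5 ↦ 3·11^3 + 3·11^2 + 2·11 + 5|_11 = 4383 ⇒ 4382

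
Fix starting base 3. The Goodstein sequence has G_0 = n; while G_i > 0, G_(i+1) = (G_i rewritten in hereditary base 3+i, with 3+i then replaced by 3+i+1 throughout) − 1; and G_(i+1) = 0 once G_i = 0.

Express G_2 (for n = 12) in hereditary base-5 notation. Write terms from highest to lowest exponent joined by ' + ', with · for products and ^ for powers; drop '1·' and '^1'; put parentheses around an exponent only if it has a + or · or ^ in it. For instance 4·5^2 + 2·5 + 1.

5^2 + 2

base 3: 12 = 3^2 + 3; at 4: 4^2 + 4 = 20; next = 19
base 4: 19 = 4^2 + 3; at 5: 5^2 + 3 = 28; next = 27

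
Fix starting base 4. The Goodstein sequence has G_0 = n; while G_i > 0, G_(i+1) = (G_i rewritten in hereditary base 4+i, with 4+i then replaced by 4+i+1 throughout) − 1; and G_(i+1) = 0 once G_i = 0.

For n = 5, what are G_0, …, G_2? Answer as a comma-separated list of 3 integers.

(0) 5|_4 = 4 + 1 ↦ 5 + 1|_5 = 6 ⇒ 5
(1) 5|_5 = 5 ↦ 6|_6 = 6 ⇒ 5

5, 5, 5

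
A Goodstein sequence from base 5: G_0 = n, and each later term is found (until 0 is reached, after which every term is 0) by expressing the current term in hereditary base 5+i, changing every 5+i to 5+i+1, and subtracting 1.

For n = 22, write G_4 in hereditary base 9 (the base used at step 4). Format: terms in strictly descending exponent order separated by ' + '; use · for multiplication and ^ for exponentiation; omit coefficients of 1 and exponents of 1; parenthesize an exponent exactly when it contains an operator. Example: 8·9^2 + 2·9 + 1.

base 5: 22 = 4·5 + 2; at 6: 4·6 + 2 = 26; next = 25
base 6: 25 = 4·6 + 1; at 7: 4·7 + 1 = 29; next = 28
base 7: 28 = 4·7; at 8: 4·8 = 32; next = 31
base 8: 31 = 3·8 + 7; at 9: 3·9 + 7 = 34; next = 33
base 9: 33 = 3·9 + 6; at 10: 3·10 + 6 = 36; next = 35

3·9 + 6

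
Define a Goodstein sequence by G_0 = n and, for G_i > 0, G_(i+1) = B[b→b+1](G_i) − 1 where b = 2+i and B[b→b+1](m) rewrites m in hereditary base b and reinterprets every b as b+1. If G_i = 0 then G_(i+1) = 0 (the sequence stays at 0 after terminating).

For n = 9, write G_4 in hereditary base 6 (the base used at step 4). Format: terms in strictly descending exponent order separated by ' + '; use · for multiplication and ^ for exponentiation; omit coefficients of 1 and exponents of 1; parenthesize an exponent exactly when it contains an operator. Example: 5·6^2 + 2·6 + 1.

3·6^6 + 3·6^3 + 3·6^2 + 3·6 + 1

(0) 9|_2 = 2^(2 + 1) + 1 ↦ 3^(3 + 1) + 1|_3 = 82 ⇒ 81
(1) 81|_3 = 3^(3 + 1) ↦ 4^(4 + 1)|_4 = 1024 ⇒ 1023
(2) 1023|_4 = 3·4^4 + 3·4^3 + 3·4^2 + 3·4 + 3 ↦ 3·5^5 + 3·5^3 + 3·5^2 + 3·5 + 3|_5 = 9843 ⇒ 9842
(3) 9842|_5 = 3·5^5 + 3·5^3 + 3·5^2 + 3·5 + 2 ↦ 3·6^6 + 3·6^3 + 3·6^2 + 3·6 + 2|_6 = 140744 ⇒ 140743
(4) 140743|_6 = 3·6^6 + 3·6^3 + 3·6^2 + 3·6 + 1 ↦ 3·7^7 + 3·7^3 + 3·7^2 + 3·7 + 1|_7 = 2471827 ⇒ 2471826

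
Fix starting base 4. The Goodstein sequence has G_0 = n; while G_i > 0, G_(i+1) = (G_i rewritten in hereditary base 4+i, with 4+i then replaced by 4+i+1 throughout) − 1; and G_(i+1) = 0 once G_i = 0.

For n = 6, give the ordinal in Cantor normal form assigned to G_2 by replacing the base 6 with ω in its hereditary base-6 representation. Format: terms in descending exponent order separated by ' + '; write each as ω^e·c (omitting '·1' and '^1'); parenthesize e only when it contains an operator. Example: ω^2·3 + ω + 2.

ω

6 —HB4→ 4 + 2 —bump→ 5 + 2 = 7 —(−1)→ 6
6 —HB5→ 5 + 1 —bump→ 6 + 1 = 7 —(−1)→ 6
6 —HB6→ 6 —bump→ 7 = 7 —(−1)→ 6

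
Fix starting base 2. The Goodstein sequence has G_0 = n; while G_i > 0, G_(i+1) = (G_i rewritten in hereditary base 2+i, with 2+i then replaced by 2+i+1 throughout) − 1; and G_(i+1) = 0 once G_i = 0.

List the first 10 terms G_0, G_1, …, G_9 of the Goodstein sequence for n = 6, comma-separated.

base 2: 6 = 2^2 + 2; at 3: 3^3 + 3 = 30; next = 29
base 3: 29 = 3^3 + 2; at 4: 4^4 + 2 = 258; next = 257
base 4: 257 = 4^4 + 1; at 5: 5^5 + 1 = 3126; next = 3125
base 5: 3125 = 5^5; at 6: 6^6 = 46656; next = 46655
base 6: 46655 = 5·6^5 + 5·6^4 + 5·6^3 + 5·6^2 + 5·6 + 5; at 7: 5·7^5 + 5·7^4 + 5·7^3 + 5·7^2 + 5·7 + 5 = 98040; next = 98039
base 7: 98039 = 5·7^5 + 5·7^4 + 5·7^3 + 5·7^2 + 5·7 + 4; at 8: 5·8^5 + 5·8^4 + 5·8^3 + 5·8^2 + 5·8 + 4 = 187244; next = 187243
base 8: 187243 = 5·8^5 + 5·8^4 + 5·8^3 + 5·8^2 + 5·8 + 3; at 9: 5·9^5 + 5·9^4 + 5·9^3 + 5·9^2 + 5·9 + 3 = 332148; next = 332147
base 9: 332147 = 5·9^5 + 5·9^4 + 5·9^3 + 5·9^2 + 5·9 + 2; at 10: 5·10^5 + 5·10^4 + 5·10^3 + 5·10^2 + 5·10 + 2 = 555552; next = 555551
base 10: 555551 = 5·10^5 + 5·10^4 + 5·10^3 + 5·10^2 + 5·10 + 1; at 11: 5·11^5 + 5·11^4 + 5·11^3 + 5·11^2 + 5·11 + 1 = 885776; next = 885775

6, 29, 257, 3125, 46655, 98039, 187243, 332147, 555551, 885775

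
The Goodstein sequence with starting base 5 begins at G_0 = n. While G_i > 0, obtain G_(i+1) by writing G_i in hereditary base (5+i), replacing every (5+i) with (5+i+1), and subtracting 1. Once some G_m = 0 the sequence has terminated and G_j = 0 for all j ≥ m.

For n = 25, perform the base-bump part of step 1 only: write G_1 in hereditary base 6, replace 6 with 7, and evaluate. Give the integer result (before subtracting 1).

i=0: 25 = 5^2 (b=5); 5→6: 6^2 = 36; 36−1 = 35
i=1: 35 = 5·6 + 5 (b=6); 6→7: 5·7 + 5 = 40; 40−1 = 39

40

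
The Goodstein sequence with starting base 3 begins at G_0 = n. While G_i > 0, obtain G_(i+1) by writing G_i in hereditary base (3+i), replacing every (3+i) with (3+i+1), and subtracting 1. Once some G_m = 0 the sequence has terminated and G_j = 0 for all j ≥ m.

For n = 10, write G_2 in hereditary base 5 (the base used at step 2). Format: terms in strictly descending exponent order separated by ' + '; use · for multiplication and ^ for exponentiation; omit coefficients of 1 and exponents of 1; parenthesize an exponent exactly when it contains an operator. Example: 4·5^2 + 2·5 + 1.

step 0: 10 = 3^2 + 1; sub 4 for 3: 4^2 + 1; = 17; G_1 = 17−1 = 16
step 1: 16 = 4^2; sub 5 for 4: 5^2; = 25; G_2 = 25−1 = 24
step 2: 24 = 4·5 + 4; sub 6 for 5: 4·6 + 4; = 28; G_3 = 28−1 = 27

4·5 + 4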